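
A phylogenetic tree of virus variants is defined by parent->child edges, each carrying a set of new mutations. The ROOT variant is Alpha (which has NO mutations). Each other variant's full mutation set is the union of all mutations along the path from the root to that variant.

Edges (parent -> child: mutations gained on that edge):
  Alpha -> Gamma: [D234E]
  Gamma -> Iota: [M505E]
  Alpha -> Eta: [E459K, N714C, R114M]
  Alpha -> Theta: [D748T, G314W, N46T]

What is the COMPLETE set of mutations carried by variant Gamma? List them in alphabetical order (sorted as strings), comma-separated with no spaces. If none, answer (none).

Answer: D234E

Derivation:
At Alpha: gained [] -> total []
At Gamma: gained ['D234E'] -> total ['D234E']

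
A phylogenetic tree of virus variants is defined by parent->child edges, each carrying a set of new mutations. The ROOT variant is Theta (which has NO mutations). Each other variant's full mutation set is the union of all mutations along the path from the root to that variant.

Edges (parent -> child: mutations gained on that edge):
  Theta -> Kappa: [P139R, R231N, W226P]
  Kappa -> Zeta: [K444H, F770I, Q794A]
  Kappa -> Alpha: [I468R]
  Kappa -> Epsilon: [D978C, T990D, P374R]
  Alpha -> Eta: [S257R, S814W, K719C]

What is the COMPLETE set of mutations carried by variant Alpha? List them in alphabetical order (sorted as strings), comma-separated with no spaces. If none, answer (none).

At Theta: gained [] -> total []
At Kappa: gained ['P139R', 'R231N', 'W226P'] -> total ['P139R', 'R231N', 'W226P']
At Alpha: gained ['I468R'] -> total ['I468R', 'P139R', 'R231N', 'W226P']

Answer: I468R,P139R,R231N,W226P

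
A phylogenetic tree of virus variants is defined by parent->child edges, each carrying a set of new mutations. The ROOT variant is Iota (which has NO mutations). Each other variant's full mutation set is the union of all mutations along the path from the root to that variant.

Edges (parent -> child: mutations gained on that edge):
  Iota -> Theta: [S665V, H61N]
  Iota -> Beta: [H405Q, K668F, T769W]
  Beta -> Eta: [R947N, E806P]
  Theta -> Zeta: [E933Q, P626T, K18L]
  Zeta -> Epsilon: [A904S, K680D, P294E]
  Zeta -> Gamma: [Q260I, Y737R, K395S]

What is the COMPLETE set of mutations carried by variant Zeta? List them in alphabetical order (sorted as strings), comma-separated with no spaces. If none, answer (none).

Answer: E933Q,H61N,K18L,P626T,S665V

Derivation:
At Iota: gained [] -> total []
At Theta: gained ['S665V', 'H61N'] -> total ['H61N', 'S665V']
At Zeta: gained ['E933Q', 'P626T', 'K18L'] -> total ['E933Q', 'H61N', 'K18L', 'P626T', 'S665V']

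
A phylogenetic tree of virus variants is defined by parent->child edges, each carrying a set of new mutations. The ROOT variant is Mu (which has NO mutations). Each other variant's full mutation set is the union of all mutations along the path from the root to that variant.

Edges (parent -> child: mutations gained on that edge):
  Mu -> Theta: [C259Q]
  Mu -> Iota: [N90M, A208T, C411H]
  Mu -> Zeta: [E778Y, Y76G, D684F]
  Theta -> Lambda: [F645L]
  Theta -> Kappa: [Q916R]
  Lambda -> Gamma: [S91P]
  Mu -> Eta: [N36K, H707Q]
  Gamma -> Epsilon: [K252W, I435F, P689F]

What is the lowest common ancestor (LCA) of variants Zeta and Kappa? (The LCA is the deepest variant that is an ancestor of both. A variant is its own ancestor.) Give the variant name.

Answer: Mu

Derivation:
Path from root to Zeta: Mu -> Zeta
  ancestors of Zeta: {Mu, Zeta}
Path from root to Kappa: Mu -> Theta -> Kappa
  ancestors of Kappa: {Mu, Theta, Kappa}
Common ancestors: {Mu}
Walk up from Kappa: Kappa (not in ancestors of Zeta), Theta (not in ancestors of Zeta), Mu (in ancestors of Zeta)
Deepest common ancestor (LCA) = Mu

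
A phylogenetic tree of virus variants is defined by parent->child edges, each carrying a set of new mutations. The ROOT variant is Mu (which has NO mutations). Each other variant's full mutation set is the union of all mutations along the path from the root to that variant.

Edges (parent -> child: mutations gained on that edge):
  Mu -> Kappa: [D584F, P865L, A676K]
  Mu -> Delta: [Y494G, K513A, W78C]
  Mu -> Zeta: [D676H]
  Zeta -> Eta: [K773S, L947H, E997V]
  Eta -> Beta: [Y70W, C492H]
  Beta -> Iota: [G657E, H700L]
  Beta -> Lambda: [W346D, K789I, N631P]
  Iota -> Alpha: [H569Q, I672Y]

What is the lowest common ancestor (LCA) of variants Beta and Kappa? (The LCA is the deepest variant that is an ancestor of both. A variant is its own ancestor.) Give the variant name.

Answer: Mu

Derivation:
Path from root to Beta: Mu -> Zeta -> Eta -> Beta
  ancestors of Beta: {Mu, Zeta, Eta, Beta}
Path from root to Kappa: Mu -> Kappa
  ancestors of Kappa: {Mu, Kappa}
Common ancestors: {Mu}
Walk up from Kappa: Kappa (not in ancestors of Beta), Mu (in ancestors of Beta)
Deepest common ancestor (LCA) = Mu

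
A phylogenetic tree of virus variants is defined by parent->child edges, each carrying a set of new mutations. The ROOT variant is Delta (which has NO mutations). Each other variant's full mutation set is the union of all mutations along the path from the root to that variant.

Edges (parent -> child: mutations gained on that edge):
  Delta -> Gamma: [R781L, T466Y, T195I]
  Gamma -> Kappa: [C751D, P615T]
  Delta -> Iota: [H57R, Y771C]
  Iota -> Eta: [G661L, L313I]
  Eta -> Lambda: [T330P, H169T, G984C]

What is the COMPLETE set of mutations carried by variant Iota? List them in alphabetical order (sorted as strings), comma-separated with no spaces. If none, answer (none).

Answer: H57R,Y771C

Derivation:
At Delta: gained [] -> total []
At Iota: gained ['H57R', 'Y771C'] -> total ['H57R', 'Y771C']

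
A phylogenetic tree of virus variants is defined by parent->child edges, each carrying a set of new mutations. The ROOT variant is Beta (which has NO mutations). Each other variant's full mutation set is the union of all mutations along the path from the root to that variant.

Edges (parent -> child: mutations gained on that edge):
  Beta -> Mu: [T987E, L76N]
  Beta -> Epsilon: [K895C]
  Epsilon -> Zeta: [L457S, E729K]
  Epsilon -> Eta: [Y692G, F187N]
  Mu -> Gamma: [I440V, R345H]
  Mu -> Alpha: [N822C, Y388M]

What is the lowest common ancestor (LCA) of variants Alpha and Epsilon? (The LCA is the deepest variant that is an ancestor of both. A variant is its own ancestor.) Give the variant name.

Answer: Beta

Derivation:
Path from root to Alpha: Beta -> Mu -> Alpha
  ancestors of Alpha: {Beta, Mu, Alpha}
Path from root to Epsilon: Beta -> Epsilon
  ancestors of Epsilon: {Beta, Epsilon}
Common ancestors: {Beta}
Walk up from Epsilon: Epsilon (not in ancestors of Alpha), Beta (in ancestors of Alpha)
Deepest common ancestor (LCA) = Beta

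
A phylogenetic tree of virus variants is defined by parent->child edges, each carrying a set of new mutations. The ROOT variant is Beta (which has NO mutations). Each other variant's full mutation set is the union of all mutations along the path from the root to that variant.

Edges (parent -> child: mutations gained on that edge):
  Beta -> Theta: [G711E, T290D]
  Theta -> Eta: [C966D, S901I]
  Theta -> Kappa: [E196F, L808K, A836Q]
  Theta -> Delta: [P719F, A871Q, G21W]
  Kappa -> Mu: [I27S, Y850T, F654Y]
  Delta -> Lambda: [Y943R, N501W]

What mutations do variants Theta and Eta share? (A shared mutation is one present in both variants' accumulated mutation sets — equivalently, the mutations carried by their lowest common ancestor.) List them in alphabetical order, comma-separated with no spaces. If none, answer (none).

Accumulating mutations along path to Theta:
  At Beta: gained [] -> total []
  At Theta: gained ['G711E', 'T290D'] -> total ['G711E', 'T290D']
Mutations(Theta) = ['G711E', 'T290D']
Accumulating mutations along path to Eta:
  At Beta: gained [] -> total []
  At Theta: gained ['G711E', 'T290D'] -> total ['G711E', 'T290D']
  At Eta: gained ['C966D', 'S901I'] -> total ['C966D', 'G711E', 'S901I', 'T290D']
Mutations(Eta) = ['C966D', 'G711E', 'S901I', 'T290D']
Intersection: ['G711E', 'T290D'] ∩ ['C966D', 'G711E', 'S901I', 'T290D'] = ['G711E', 'T290D']

Answer: G711E,T290D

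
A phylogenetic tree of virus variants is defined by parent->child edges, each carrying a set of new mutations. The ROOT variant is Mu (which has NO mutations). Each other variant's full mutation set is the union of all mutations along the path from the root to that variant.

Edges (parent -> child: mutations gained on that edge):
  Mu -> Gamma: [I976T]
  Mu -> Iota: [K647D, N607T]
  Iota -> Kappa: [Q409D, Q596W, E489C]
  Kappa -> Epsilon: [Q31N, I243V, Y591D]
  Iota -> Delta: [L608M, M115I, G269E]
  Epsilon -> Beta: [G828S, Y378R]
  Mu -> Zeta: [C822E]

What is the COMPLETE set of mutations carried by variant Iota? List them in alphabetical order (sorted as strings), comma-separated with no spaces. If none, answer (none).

Answer: K647D,N607T

Derivation:
At Mu: gained [] -> total []
At Iota: gained ['K647D', 'N607T'] -> total ['K647D', 'N607T']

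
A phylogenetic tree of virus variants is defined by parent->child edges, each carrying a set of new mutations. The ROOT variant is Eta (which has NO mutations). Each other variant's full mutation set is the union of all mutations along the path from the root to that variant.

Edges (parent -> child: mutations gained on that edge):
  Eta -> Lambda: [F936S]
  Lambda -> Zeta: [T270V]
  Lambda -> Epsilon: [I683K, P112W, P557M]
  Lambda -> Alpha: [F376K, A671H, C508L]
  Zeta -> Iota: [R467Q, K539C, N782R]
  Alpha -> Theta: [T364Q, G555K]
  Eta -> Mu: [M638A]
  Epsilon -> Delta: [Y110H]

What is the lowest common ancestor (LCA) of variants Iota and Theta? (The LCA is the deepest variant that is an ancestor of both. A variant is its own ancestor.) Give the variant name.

Path from root to Iota: Eta -> Lambda -> Zeta -> Iota
  ancestors of Iota: {Eta, Lambda, Zeta, Iota}
Path from root to Theta: Eta -> Lambda -> Alpha -> Theta
  ancestors of Theta: {Eta, Lambda, Alpha, Theta}
Common ancestors: {Eta, Lambda}
Walk up from Theta: Theta (not in ancestors of Iota), Alpha (not in ancestors of Iota), Lambda (in ancestors of Iota), Eta (in ancestors of Iota)
Deepest common ancestor (LCA) = Lambda

Answer: Lambda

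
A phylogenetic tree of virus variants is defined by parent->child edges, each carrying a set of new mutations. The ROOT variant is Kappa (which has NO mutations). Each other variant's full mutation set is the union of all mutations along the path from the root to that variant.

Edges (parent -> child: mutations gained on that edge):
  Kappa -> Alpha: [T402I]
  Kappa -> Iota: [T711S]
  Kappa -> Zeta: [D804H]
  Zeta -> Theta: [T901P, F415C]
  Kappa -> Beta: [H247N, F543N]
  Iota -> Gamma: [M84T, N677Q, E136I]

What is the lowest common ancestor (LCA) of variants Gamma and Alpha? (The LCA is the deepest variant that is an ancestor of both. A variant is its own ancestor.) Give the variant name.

Path from root to Gamma: Kappa -> Iota -> Gamma
  ancestors of Gamma: {Kappa, Iota, Gamma}
Path from root to Alpha: Kappa -> Alpha
  ancestors of Alpha: {Kappa, Alpha}
Common ancestors: {Kappa}
Walk up from Alpha: Alpha (not in ancestors of Gamma), Kappa (in ancestors of Gamma)
Deepest common ancestor (LCA) = Kappa

Answer: Kappa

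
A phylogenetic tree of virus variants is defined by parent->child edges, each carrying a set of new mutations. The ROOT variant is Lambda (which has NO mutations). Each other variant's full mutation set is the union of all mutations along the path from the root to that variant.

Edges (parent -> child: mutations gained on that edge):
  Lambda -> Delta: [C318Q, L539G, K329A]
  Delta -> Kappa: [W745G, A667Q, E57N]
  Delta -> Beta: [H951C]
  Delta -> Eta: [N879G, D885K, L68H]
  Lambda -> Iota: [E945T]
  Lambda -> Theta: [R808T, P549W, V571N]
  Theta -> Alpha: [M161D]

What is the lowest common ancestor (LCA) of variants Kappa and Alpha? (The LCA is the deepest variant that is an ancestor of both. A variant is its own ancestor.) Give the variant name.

Path from root to Kappa: Lambda -> Delta -> Kappa
  ancestors of Kappa: {Lambda, Delta, Kappa}
Path from root to Alpha: Lambda -> Theta -> Alpha
  ancestors of Alpha: {Lambda, Theta, Alpha}
Common ancestors: {Lambda}
Walk up from Alpha: Alpha (not in ancestors of Kappa), Theta (not in ancestors of Kappa), Lambda (in ancestors of Kappa)
Deepest common ancestor (LCA) = Lambda

Answer: Lambda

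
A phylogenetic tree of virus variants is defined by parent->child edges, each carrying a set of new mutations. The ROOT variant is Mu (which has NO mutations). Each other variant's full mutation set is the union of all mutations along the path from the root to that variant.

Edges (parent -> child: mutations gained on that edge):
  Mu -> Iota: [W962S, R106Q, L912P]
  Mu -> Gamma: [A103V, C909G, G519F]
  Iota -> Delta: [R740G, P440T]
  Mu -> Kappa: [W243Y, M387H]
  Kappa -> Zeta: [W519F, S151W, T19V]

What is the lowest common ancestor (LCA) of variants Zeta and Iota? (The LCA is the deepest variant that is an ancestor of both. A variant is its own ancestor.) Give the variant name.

Path from root to Zeta: Mu -> Kappa -> Zeta
  ancestors of Zeta: {Mu, Kappa, Zeta}
Path from root to Iota: Mu -> Iota
  ancestors of Iota: {Mu, Iota}
Common ancestors: {Mu}
Walk up from Iota: Iota (not in ancestors of Zeta), Mu (in ancestors of Zeta)
Deepest common ancestor (LCA) = Mu

Answer: Mu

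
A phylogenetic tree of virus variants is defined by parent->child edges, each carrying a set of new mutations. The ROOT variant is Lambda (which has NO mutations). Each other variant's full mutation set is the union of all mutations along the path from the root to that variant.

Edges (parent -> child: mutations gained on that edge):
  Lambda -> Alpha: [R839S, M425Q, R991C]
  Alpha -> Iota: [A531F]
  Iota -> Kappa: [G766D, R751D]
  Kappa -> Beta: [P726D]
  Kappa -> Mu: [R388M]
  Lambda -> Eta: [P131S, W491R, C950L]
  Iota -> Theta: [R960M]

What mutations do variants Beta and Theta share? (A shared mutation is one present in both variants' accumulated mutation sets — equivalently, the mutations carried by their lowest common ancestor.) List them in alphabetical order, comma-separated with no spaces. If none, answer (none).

Accumulating mutations along path to Beta:
  At Lambda: gained [] -> total []
  At Alpha: gained ['R839S', 'M425Q', 'R991C'] -> total ['M425Q', 'R839S', 'R991C']
  At Iota: gained ['A531F'] -> total ['A531F', 'M425Q', 'R839S', 'R991C']
  At Kappa: gained ['G766D', 'R751D'] -> total ['A531F', 'G766D', 'M425Q', 'R751D', 'R839S', 'R991C']
  At Beta: gained ['P726D'] -> total ['A531F', 'G766D', 'M425Q', 'P726D', 'R751D', 'R839S', 'R991C']
Mutations(Beta) = ['A531F', 'G766D', 'M425Q', 'P726D', 'R751D', 'R839S', 'R991C']
Accumulating mutations along path to Theta:
  At Lambda: gained [] -> total []
  At Alpha: gained ['R839S', 'M425Q', 'R991C'] -> total ['M425Q', 'R839S', 'R991C']
  At Iota: gained ['A531F'] -> total ['A531F', 'M425Q', 'R839S', 'R991C']
  At Theta: gained ['R960M'] -> total ['A531F', 'M425Q', 'R839S', 'R960M', 'R991C']
Mutations(Theta) = ['A531F', 'M425Q', 'R839S', 'R960M', 'R991C']
Intersection: ['A531F', 'G766D', 'M425Q', 'P726D', 'R751D', 'R839S', 'R991C'] ∩ ['A531F', 'M425Q', 'R839S', 'R960M', 'R991C'] = ['A531F', 'M425Q', 'R839S', 'R991C']

Answer: A531F,M425Q,R839S,R991C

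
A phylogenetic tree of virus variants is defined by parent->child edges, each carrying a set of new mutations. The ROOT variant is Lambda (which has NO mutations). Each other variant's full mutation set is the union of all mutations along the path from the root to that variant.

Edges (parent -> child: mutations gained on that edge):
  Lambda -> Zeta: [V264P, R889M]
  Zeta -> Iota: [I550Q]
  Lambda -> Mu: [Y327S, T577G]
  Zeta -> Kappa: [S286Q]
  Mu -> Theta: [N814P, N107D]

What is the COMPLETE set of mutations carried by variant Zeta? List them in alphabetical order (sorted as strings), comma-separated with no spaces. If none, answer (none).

At Lambda: gained [] -> total []
At Zeta: gained ['V264P', 'R889M'] -> total ['R889M', 'V264P']

Answer: R889M,V264P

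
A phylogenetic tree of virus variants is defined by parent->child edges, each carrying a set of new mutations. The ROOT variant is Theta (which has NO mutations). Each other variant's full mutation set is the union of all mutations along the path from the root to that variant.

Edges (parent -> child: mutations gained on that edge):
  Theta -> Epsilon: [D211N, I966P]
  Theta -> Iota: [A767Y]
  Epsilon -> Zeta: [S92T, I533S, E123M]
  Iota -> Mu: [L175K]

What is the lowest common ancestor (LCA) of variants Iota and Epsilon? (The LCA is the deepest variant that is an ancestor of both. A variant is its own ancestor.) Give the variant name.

Path from root to Iota: Theta -> Iota
  ancestors of Iota: {Theta, Iota}
Path from root to Epsilon: Theta -> Epsilon
  ancestors of Epsilon: {Theta, Epsilon}
Common ancestors: {Theta}
Walk up from Epsilon: Epsilon (not in ancestors of Iota), Theta (in ancestors of Iota)
Deepest common ancestor (LCA) = Theta

Answer: Theta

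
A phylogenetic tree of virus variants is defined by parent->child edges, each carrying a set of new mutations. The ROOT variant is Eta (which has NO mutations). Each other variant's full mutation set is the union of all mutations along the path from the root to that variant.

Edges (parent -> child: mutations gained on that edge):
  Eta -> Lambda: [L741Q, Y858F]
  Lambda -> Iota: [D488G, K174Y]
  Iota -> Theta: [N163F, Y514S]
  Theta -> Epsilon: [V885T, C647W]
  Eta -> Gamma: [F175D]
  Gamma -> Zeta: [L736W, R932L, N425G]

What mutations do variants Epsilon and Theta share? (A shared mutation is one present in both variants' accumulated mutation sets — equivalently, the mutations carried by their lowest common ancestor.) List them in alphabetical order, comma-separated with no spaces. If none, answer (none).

Answer: D488G,K174Y,L741Q,N163F,Y514S,Y858F

Derivation:
Accumulating mutations along path to Epsilon:
  At Eta: gained [] -> total []
  At Lambda: gained ['L741Q', 'Y858F'] -> total ['L741Q', 'Y858F']
  At Iota: gained ['D488G', 'K174Y'] -> total ['D488G', 'K174Y', 'L741Q', 'Y858F']
  At Theta: gained ['N163F', 'Y514S'] -> total ['D488G', 'K174Y', 'L741Q', 'N163F', 'Y514S', 'Y858F']
  At Epsilon: gained ['V885T', 'C647W'] -> total ['C647W', 'D488G', 'K174Y', 'L741Q', 'N163F', 'V885T', 'Y514S', 'Y858F']
Mutations(Epsilon) = ['C647W', 'D488G', 'K174Y', 'L741Q', 'N163F', 'V885T', 'Y514S', 'Y858F']
Accumulating mutations along path to Theta:
  At Eta: gained [] -> total []
  At Lambda: gained ['L741Q', 'Y858F'] -> total ['L741Q', 'Y858F']
  At Iota: gained ['D488G', 'K174Y'] -> total ['D488G', 'K174Y', 'L741Q', 'Y858F']
  At Theta: gained ['N163F', 'Y514S'] -> total ['D488G', 'K174Y', 'L741Q', 'N163F', 'Y514S', 'Y858F']
Mutations(Theta) = ['D488G', 'K174Y', 'L741Q', 'N163F', 'Y514S', 'Y858F']
Intersection: ['C647W', 'D488G', 'K174Y', 'L741Q', 'N163F', 'V885T', 'Y514S', 'Y858F'] ∩ ['D488G', 'K174Y', 'L741Q', 'N163F', 'Y514S', 'Y858F'] = ['D488G', 'K174Y', 'L741Q', 'N163F', 'Y514S', 'Y858F']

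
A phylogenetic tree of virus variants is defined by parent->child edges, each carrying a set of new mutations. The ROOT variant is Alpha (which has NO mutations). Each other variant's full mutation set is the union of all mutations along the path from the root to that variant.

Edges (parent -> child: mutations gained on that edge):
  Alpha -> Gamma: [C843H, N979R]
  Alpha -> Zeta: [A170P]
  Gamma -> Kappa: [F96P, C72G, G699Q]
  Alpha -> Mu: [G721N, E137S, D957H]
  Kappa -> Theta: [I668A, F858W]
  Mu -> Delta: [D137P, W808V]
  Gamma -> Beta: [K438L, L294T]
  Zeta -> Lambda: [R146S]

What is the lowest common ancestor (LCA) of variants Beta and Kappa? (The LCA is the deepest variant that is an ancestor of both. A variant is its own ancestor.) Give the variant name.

Path from root to Beta: Alpha -> Gamma -> Beta
  ancestors of Beta: {Alpha, Gamma, Beta}
Path from root to Kappa: Alpha -> Gamma -> Kappa
  ancestors of Kappa: {Alpha, Gamma, Kappa}
Common ancestors: {Alpha, Gamma}
Walk up from Kappa: Kappa (not in ancestors of Beta), Gamma (in ancestors of Beta), Alpha (in ancestors of Beta)
Deepest common ancestor (LCA) = Gamma

Answer: Gamma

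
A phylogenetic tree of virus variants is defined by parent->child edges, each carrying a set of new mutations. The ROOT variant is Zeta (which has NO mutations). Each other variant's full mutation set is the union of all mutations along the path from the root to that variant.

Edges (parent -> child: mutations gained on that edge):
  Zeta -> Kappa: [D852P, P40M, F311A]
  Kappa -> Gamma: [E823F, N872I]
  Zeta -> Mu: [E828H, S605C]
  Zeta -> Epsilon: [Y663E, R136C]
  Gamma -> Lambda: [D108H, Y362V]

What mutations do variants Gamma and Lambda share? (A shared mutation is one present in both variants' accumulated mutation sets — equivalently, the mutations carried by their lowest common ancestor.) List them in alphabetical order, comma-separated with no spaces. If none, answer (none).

Answer: D852P,E823F,F311A,N872I,P40M

Derivation:
Accumulating mutations along path to Gamma:
  At Zeta: gained [] -> total []
  At Kappa: gained ['D852P', 'P40M', 'F311A'] -> total ['D852P', 'F311A', 'P40M']
  At Gamma: gained ['E823F', 'N872I'] -> total ['D852P', 'E823F', 'F311A', 'N872I', 'P40M']
Mutations(Gamma) = ['D852P', 'E823F', 'F311A', 'N872I', 'P40M']
Accumulating mutations along path to Lambda:
  At Zeta: gained [] -> total []
  At Kappa: gained ['D852P', 'P40M', 'F311A'] -> total ['D852P', 'F311A', 'P40M']
  At Gamma: gained ['E823F', 'N872I'] -> total ['D852P', 'E823F', 'F311A', 'N872I', 'P40M']
  At Lambda: gained ['D108H', 'Y362V'] -> total ['D108H', 'D852P', 'E823F', 'F311A', 'N872I', 'P40M', 'Y362V']
Mutations(Lambda) = ['D108H', 'D852P', 'E823F', 'F311A', 'N872I', 'P40M', 'Y362V']
Intersection: ['D852P', 'E823F', 'F311A', 'N872I', 'P40M'] ∩ ['D108H', 'D852P', 'E823F', 'F311A', 'N872I', 'P40M', 'Y362V'] = ['D852P', 'E823F', 'F311A', 'N872I', 'P40M']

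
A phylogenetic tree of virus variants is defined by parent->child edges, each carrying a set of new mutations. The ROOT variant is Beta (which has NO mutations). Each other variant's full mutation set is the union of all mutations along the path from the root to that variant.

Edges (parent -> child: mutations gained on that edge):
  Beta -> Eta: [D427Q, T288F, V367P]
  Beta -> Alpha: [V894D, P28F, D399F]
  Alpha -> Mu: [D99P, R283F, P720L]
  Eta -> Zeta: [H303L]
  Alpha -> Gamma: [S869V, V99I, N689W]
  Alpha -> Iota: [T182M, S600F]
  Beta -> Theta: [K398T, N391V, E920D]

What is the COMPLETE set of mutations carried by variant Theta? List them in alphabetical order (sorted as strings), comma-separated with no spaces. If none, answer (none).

Answer: E920D,K398T,N391V

Derivation:
At Beta: gained [] -> total []
At Theta: gained ['K398T', 'N391V', 'E920D'] -> total ['E920D', 'K398T', 'N391V']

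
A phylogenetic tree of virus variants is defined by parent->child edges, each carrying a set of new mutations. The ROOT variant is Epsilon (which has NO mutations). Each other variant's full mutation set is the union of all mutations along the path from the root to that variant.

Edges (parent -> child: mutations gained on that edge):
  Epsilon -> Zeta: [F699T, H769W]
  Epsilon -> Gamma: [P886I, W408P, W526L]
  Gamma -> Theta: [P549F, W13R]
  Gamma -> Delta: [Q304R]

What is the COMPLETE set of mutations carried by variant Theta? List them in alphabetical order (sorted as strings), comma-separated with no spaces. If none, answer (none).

Answer: P549F,P886I,W13R,W408P,W526L

Derivation:
At Epsilon: gained [] -> total []
At Gamma: gained ['P886I', 'W408P', 'W526L'] -> total ['P886I', 'W408P', 'W526L']
At Theta: gained ['P549F', 'W13R'] -> total ['P549F', 'P886I', 'W13R', 'W408P', 'W526L']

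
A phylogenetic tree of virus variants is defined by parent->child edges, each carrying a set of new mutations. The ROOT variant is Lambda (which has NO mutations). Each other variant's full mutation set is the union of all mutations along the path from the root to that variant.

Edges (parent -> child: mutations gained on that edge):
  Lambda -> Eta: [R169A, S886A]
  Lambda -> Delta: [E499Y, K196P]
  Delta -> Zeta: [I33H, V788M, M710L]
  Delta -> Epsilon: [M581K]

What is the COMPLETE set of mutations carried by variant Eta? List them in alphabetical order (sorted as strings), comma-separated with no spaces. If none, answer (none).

At Lambda: gained [] -> total []
At Eta: gained ['R169A', 'S886A'] -> total ['R169A', 'S886A']

Answer: R169A,S886A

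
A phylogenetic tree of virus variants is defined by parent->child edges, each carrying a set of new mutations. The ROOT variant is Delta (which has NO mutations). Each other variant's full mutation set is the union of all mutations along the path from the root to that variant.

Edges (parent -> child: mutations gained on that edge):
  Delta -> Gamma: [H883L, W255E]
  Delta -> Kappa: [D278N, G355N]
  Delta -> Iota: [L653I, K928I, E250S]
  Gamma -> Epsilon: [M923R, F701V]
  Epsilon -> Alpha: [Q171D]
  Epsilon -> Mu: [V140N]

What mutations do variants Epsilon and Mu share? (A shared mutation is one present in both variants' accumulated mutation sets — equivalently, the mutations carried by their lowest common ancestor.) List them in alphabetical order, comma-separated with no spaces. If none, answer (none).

Accumulating mutations along path to Epsilon:
  At Delta: gained [] -> total []
  At Gamma: gained ['H883L', 'W255E'] -> total ['H883L', 'W255E']
  At Epsilon: gained ['M923R', 'F701V'] -> total ['F701V', 'H883L', 'M923R', 'W255E']
Mutations(Epsilon) = ['F701V', 'H883L', 'M923R', 'W255E']
Accumulating mutations along path to Mu:
  At Delta: gained [] -> total []
  At Gamma: gained ['H883L', 'W255E'] -> total ['H883L', 'W255E']
  At Epsilon: gained ['M923R', 'F701V'] -> total ['F701V', 'H883L', 'M923R', 'W255E']
  At Mu: gained ['V140N'] -> total ['F701V', 'H883L', 'M923R', 'V140N', 'W255E']
Mutations(Mu) = ['F701V', 'H883L', 'M923R', 'V140N', 'W255E']
Intersection: ['F701V', 'H883L', 'M923R', 'W255E'] ∩ ['F701V', 'H883L', 'M923R', 'V140N', 'W255E'] = ['F701V', 'H883L', 'M923R', 'W255E']

Answer: F701V,H883L,M923R,W255E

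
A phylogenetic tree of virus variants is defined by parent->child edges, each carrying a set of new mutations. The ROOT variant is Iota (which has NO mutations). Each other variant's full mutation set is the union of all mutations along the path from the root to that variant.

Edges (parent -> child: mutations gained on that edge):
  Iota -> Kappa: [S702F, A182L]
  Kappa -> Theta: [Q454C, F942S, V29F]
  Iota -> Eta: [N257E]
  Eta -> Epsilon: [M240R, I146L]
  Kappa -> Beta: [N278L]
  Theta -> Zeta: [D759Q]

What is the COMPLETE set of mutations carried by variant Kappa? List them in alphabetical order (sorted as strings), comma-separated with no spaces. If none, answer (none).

Answer: A182L,S702F

Derivation:
At Iota: gained [] -> total []
At Kappa: gained ['S702F', 'A182L'] -> total ['A182L', 'S702F']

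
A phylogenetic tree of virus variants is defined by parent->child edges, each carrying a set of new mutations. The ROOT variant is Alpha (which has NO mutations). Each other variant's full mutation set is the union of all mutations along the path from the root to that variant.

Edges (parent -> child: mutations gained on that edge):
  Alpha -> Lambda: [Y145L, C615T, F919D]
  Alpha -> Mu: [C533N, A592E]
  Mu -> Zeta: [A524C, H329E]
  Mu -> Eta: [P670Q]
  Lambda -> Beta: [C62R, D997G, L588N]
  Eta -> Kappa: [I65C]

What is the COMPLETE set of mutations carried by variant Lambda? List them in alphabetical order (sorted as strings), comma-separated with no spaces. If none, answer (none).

Answer: C615T,F919D,Y145L

Derivation:
At Alpha: gained [] -> total []
At Lambda: gained ['Y145L', 'C615T', 'F919D'] -> total ['C615T', 'F919D', 'Y145L']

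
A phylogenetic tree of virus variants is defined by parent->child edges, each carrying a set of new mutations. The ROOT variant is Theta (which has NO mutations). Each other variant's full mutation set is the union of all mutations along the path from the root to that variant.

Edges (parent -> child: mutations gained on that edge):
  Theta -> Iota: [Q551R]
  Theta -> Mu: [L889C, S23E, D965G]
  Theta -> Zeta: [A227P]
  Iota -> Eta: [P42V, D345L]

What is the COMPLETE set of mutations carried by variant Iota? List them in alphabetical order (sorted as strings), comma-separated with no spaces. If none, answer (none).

At Theta: gained [] -> total []
At Iota: gained ['Q551R'] -> total ['Q551R']

Answer: Q551R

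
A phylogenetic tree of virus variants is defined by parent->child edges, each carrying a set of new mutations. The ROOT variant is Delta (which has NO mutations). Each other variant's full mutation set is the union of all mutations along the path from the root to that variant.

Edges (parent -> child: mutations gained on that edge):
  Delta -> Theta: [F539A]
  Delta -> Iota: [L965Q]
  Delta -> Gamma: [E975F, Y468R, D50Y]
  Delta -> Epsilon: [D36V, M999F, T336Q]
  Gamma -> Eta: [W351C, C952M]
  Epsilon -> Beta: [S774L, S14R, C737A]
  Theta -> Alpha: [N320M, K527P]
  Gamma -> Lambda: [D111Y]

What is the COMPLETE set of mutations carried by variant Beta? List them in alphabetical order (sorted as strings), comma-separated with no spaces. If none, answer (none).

At Delta: gained [] -> total []
At Epsilon: gained ['D36V', 'M999F', 'T336Q'] -> total ['D36V', 'M999F', 'T336Q']
At Beta: gained ['S774L', 'S14R', 'C737A'] -> total ['C737A', 'D36V', 'M999F', 'S14R', 'S774L', 'T336Q']

Answer: C737A,D36V,M999F,S14R,S774L,T336Q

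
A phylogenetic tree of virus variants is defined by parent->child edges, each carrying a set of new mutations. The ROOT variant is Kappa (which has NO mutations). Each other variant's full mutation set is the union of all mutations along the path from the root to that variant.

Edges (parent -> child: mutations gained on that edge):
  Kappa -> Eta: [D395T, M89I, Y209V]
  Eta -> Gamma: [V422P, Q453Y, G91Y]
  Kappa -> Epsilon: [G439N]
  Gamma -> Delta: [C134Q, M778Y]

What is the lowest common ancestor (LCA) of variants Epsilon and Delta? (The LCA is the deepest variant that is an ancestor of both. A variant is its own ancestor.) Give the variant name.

Path from root to Epsilon: Kappa -> Epsilon
  ancestors of Epsilon: {Kappa, Epsilon}
Path from root to Delta: Kappa -> Eta -> Gamma -> Delta
  ancestors of Delta: {Kappa, Eta, Gamma, Delta}
Common ancestors: {Kappa}
Walk up from Delta: Delta (not in ancestors of Epsilon), Gamma (not in ancestors of Epsilon), Eta (not in ancestors of Epsilon), Kappa (in ancestors of Epsilon)
Deepest common ancestor (LCA) = Kappa

Answer: Kappa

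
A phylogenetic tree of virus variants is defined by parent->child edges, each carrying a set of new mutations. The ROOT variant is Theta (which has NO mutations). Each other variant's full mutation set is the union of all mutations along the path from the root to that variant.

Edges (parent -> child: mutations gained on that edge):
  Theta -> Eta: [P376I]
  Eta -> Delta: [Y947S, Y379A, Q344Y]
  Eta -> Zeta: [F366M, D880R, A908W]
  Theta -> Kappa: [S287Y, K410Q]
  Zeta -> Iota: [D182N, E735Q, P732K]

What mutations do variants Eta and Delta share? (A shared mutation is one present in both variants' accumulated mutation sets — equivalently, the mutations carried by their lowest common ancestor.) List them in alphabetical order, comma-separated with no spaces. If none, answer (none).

Accumulating mutations along path to Eta:
  At Theta: gained [] -> total []
  At Eta: gained ['P376I'] -> total ['P376I']
Mutations(Eta) = ['P376I']
Accumulating mutations along path to Delta:
  At Theta: gained [] -> total []
  At Eta: gained ['P376I'] -> total ['P376I']
  At Delta: gained ['Y947S', 'Y379A', 'Q344Y'] -> total ['P376I', 'Q344Y', 'Y379A', 'Y947S']
Mutations(Delta) = ['P376I', 'Q344Y', 'Y379A', 'Y947S']
Intersection: ['P376I'] ∩ ['P376I', 'Q344Y', 'Y379A', 'Y947S'] = ['P376I']

Answer: P376I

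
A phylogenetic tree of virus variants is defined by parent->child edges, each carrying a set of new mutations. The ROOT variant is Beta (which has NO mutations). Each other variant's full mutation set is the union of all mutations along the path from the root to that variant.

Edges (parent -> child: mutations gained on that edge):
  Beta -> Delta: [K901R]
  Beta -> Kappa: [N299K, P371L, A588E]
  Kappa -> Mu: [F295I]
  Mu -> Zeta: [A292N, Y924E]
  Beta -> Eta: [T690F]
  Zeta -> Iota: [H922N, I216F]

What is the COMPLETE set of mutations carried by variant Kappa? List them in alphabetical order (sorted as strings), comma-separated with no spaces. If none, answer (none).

Answer: A588E,N299K,P371L

Derivation:
At Beta: gained [] -> total []
At Kappa: gained ['N299K', 'P371L', 'A588E'] -> total ['A588E', 'N299K', 'P371L']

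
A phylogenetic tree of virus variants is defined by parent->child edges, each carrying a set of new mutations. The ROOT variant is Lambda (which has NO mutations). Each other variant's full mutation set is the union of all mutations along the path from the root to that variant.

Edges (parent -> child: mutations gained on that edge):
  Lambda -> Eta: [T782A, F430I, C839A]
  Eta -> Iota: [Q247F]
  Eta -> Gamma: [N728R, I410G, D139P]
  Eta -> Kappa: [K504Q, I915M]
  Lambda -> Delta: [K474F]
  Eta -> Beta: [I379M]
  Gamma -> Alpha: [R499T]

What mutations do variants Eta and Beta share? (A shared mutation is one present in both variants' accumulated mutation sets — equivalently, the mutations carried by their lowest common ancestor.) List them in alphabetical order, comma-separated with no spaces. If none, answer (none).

Accumulating mutations along path to Eta:
  At Lambda: gained [] -> total []
  At Eta: gained ['T782A', 'F430I', 'C839A'] -> total ['C839A', 'F430I', 'T782A']
Mutations(Eta) = ['C839A', 'F430I', 'T782A']
Accumulating mutations along path to Beta:
  At Lambda: gained [] -> total []
  At Eta: gained ['T782A', 'F430I', 'C839A'] -> total ['C839A', 'F430I', 'T782A']
  At Beta: gained ['I379M'] -> total ['C839A', 'F430I', 'I379M', 'T782A']
Mutations(Beta) = ['C839A', 'F430I', 'I379M', 'T782A']
Intersection: ['C839A', 'F430I', 'T782A'] ∩ ['C839A', 'F430I', 'I379M', 'T782A'] = ['C839A', 'F430I', 'T782A']

Answer: C839A,F430I,T782A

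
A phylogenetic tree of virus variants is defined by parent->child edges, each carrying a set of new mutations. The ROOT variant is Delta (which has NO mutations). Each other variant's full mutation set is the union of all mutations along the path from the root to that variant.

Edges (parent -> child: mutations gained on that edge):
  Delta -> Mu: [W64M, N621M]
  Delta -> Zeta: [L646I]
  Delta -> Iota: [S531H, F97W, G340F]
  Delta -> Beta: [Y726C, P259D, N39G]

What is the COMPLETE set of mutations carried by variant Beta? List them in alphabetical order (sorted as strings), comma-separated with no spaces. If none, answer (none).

Answer: N39G,P259D,Y726C

Derivation:
At Delta: gained [] -> total []
At Beta: gained ['Y726C', 'P259D', 'N39G'] -> total ['N39G', 'P259D', 'Y726C']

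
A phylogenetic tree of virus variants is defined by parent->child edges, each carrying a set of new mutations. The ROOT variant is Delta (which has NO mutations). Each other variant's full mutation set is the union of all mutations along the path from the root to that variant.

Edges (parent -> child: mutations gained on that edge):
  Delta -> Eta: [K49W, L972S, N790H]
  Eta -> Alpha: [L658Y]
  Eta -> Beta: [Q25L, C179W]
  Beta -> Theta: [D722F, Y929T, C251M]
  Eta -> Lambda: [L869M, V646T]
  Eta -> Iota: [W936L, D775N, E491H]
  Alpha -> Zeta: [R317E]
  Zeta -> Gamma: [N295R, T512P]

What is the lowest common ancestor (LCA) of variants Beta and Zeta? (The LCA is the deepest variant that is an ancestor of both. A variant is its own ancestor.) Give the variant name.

Answer: Eta

Derivation:
Path from root to Beta: Delta -> Eta -> Beta
  ancestors of Beta: {Delta, Eta, Beta}
Path from root to Zeta: Delta -> Eta -> Alpha -> Zeta
  ancestors of Zeta: {Delta, Eta, Alpha, Zeta}
Common ancestors: {Delta, Eta}
Walk up from Zeta: Zeta (not in ancestors of Beta), Alpha (not in ancestors of Beta), Eta (in ancestors of Beta), Delta (in ancestors of Beta)
Deepest common ancestor (LCA) = Eta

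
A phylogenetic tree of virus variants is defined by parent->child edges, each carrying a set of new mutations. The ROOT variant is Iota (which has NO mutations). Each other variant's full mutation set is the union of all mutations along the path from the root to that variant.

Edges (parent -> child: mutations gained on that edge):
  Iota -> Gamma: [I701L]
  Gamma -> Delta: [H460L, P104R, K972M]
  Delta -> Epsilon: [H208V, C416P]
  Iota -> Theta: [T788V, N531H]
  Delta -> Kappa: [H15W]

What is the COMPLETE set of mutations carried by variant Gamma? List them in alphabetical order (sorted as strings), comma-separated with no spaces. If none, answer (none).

Answer: I701L

Derivation:
At Iota: gained [] -> total []
At Gamma: gained ['I701L'] -> total ['I701L']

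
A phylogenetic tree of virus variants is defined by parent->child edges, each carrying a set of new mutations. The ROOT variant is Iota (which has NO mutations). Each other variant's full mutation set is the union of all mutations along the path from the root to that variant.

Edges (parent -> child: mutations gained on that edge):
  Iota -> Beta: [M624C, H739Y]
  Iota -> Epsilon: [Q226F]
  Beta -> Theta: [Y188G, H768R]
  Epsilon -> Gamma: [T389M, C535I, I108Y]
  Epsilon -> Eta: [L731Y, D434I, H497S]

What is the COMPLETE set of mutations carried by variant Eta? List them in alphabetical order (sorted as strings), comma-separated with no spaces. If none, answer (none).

At Iota: gained [] -> total []
At Epsilon: gained ['Q226F'] -> total ['Q226F']
At Eta: gained ['L731Y', 'D434I', 'H497S'] -> total ['D434I', 'H497S', 'L731Y', 'Q226F']

Answer: D434I,H497S,L731Y,Q226F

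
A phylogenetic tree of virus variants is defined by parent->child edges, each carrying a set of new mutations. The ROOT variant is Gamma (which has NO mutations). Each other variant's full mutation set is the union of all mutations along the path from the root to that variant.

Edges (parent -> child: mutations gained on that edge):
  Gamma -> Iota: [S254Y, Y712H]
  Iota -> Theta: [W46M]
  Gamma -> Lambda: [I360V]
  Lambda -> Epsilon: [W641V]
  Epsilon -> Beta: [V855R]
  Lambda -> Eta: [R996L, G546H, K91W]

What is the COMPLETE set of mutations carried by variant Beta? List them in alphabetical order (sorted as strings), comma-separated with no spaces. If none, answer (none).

Answer: I360V,V855R,W641V

Derivation:
At Gamma: gained [] -> total []
At Lambda: gained ['I360V'] -> total ['I360V']
At Epsilon: gained ['W641V'] -> total ['I360V', 'W641V']
At Beta: gained ['V855R'] -> total ['I360V', 'V855R', 'W641V']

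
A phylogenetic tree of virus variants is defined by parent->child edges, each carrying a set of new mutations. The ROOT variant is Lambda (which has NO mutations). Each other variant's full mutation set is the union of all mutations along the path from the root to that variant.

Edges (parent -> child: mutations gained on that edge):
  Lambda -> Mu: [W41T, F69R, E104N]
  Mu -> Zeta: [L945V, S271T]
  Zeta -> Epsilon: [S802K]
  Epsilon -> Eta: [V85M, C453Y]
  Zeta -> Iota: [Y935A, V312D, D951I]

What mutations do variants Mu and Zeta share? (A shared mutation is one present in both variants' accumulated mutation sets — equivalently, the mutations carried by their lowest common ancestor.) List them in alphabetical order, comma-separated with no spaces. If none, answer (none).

Accumulating mutations along path to Mu:
  At Lambda: gained [] -> total []
  At Mu: gained ['W41T', 'F69R', 'E104N'] -> total ['E104N', 'F69R', 'W41T']
Mutations(Mu) = ['E104N', 'F69R', 'W41T']
Accumulating mutations along path to Zeta:
  At Lambda: gained [] -> total []
  At Mu: gained ['W41T', 'F69R', 'E104N'] -> total ['E104N', 'F69R', 'W41T']
  At Zeta: gained ['L945V', 'S271T'] -> total ['E104N', 'F69R', 'L945V', 'S271T', 'W41T']
Mutations(Zeta) = ['E104N', 'F69R', 'L945V', 'S271T', 'W41T']
Intersection: ['E104N', 'F69R', 'W41T'] ∩ ['E104N', 'F69R', 'L945V', 'S271T', 'W41T'] = ['E104N', 'F69R', 'W41T']

Answer: E104N,F69R,W41T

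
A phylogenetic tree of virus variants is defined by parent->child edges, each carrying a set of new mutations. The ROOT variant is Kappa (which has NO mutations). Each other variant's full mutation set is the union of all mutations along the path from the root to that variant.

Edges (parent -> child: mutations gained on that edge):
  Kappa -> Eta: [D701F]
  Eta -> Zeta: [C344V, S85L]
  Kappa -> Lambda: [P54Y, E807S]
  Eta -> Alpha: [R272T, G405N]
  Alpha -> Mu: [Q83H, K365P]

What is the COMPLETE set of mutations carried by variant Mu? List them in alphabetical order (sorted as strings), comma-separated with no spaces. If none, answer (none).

Answer: D701F,G405N,K365P,Q83H,R272T

Derivation:
At Kappa: gained [] -> total []
At Eta: gained ['D701F'] -> total ['D701F']
At Alpha: gained ['R272T', 'G405N'] -> total ['D701F', 'G405N', 'R272T']
At Mu: gained ['Q83H', 'K365P'] -> total ['D701F', 'G405N', 'K365P', 'Q83H', 'R272T']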